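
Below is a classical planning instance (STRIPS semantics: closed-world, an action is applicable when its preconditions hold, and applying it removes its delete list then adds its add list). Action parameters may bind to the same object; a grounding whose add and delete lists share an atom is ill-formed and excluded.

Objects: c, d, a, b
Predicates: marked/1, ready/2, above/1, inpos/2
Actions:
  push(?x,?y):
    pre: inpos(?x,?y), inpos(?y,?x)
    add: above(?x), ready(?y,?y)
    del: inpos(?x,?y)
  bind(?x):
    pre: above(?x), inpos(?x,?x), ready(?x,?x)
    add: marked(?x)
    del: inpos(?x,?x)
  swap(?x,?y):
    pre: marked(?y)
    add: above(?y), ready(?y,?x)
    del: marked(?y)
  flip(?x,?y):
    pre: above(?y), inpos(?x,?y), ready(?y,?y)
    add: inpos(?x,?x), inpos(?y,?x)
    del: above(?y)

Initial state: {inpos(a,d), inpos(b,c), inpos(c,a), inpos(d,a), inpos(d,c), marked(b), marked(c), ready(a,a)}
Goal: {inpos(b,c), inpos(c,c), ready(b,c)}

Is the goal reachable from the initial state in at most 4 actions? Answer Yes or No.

Yes

1. push(a,d)  →  {above(a), inpos(b,c), inpos(c,a), inpos(d,a), inpos(d,c), marked(b), marked(c), ready(a,a), ready(d,d)}
2. swap(c,b)  →  {above(a), above(b), inpos(b,c), inpos(c,a), inpos(d,a), inpos(d,c), marked(c), ready(a,a), ready(b,c), ready(d,d)}
3. flip(c,a)  →  {above(b), inpos(a,c), inpos(b,c), inpos(c,a), inpos(c,c), inpos(d,a), inpos(d,c), marked(c), ready(a,a), ready(b,c), ready(d,d)}
optimal plan length = 3; 3 ≤ 4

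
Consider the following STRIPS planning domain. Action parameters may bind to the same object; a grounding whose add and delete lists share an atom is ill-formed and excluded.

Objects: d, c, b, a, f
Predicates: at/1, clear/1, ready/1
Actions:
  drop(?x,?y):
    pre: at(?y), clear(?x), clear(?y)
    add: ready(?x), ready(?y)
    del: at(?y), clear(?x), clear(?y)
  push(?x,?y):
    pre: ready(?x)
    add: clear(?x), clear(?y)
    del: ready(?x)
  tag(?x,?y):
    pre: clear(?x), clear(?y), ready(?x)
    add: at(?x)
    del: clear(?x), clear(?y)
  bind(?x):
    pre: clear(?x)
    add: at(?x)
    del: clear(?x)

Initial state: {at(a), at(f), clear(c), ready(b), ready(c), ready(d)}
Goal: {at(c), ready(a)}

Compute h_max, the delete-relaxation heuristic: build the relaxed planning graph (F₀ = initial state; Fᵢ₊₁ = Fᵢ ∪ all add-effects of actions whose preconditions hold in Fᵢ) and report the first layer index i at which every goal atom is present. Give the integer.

F0 = init (6 atoms)
F1 = F0 ∪ {at(c), clear(a), clear(b), clear(d), clear(f)}  (11 atoms)
F2 = F1 ∪ {at(b), at(d), ready(a), ready(f)}  (15 atoms)
goal ⊆ F2  ⇒  h_max = 2

2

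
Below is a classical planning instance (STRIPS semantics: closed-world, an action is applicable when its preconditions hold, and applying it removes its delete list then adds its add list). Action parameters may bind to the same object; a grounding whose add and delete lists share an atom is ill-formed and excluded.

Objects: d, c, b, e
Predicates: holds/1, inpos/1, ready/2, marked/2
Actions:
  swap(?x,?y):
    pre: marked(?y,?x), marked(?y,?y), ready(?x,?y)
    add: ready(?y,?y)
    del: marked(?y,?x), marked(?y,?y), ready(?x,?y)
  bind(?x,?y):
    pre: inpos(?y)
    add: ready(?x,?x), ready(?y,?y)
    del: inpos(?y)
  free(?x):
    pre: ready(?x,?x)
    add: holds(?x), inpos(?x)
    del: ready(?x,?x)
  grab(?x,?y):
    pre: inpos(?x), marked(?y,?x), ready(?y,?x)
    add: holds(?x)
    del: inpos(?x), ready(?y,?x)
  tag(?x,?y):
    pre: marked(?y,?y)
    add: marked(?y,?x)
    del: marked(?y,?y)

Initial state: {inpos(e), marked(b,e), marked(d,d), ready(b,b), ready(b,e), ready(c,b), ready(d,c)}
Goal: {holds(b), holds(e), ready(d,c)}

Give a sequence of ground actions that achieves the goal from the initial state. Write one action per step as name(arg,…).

free(b); grab(e,b)

1. free(b)  →  {holds(b), inpos(b), inpos(e), marked(b,e), marked(d,d), ready(b,e), ready(c,b), ready(d,c)}
2. grab(e,b)  →  {holds(b), holds(e), inpos(b), marked(b,e), marked(d,d), ready(c,b), ready(d,c)}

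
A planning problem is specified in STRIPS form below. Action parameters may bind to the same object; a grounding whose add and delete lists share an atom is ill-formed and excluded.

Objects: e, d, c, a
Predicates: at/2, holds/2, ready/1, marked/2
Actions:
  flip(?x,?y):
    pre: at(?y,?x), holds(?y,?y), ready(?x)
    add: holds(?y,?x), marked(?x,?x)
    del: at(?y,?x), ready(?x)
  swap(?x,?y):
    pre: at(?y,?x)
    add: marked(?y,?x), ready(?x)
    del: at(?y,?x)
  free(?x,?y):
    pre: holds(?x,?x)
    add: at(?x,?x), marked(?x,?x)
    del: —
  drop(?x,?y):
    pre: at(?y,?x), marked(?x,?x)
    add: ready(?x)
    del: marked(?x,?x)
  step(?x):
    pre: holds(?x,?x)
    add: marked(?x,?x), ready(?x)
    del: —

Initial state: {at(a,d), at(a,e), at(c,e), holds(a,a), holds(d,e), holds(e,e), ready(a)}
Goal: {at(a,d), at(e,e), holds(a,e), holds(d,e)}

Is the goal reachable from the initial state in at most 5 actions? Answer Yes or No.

1. swap(e,c)  →  {at(a,d), at(a,e), holds(a,a), holds(d,e), holds(e,e), marked(c,e), ready(a), ready(e)}
2. flip(e,a)  →  {at(a,d), holds(a,a), holds(a,e), holds(d,e), holds(e,e), marked(c,e), marked(e,e), ready(a)}
3. free(e,e)  →  {at(a,d), at(e,e), holds(a,a), holds(a,e), holds(d,e), holds(e,e), marked(c,e), marked(e,e), ready(a)}
optimal plan length = 3; 3 ≤ 5

Yes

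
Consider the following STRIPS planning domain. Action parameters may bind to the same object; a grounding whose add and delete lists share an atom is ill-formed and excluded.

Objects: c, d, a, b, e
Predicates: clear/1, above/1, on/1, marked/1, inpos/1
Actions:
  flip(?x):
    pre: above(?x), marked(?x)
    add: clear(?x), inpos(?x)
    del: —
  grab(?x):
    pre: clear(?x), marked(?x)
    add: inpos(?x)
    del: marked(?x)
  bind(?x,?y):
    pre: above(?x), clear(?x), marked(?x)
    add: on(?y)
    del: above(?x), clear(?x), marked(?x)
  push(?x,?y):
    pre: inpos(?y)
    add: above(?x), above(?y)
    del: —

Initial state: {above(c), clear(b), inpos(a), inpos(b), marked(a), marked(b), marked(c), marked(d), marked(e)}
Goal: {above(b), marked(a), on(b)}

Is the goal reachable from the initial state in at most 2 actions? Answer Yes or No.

1. flip(c)  →  {above(c), clear(b), clear(c), inpos(a), inpos(b), inpos(c), marked(a), marked(b), marked(c), marked(d), marked(e)}
2. bind(c,b)  →  {clear(b), inpos(a), inpos(b), inpos(c), marked(a), marked(b), marked(d), marked(e), on(b)}
3. push(c,b)  →  {above(b), above(c), clear(b), inpos(a), inpos(b), inpos(c), marked(a), marked(b), marked(d), marked(e), on(b)}
optimal plan length = 3; 3 > 2

No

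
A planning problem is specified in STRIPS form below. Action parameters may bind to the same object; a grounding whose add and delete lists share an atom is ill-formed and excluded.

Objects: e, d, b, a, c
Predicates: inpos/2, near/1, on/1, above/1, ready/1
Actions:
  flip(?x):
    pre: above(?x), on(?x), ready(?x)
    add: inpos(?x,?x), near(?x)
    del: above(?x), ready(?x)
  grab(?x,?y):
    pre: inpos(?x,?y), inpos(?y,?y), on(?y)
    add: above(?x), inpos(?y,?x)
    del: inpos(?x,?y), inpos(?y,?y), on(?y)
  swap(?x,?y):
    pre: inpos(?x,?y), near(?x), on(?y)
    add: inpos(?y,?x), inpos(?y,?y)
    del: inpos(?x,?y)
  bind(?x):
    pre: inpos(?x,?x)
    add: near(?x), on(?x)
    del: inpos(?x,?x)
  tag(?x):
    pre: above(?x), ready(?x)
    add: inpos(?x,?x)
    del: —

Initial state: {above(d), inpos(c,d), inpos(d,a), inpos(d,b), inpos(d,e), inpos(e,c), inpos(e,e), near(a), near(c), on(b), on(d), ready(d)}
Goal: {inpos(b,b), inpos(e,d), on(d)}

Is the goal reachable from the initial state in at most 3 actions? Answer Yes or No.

No

1. flip(d)  →  {inpos(c,d), inpos(d,a), inpos(d,b), inpos(d,d), inpos(d,e), inpos(e,c), inpos(e,e), near(a), near(c), near(d), on(b), on(d)}
2. swap(d,b)  →  {inpos(b,b), inpos(b,d), inpos(c,d), inpos(d,a), inpos(d,d), inpos(d,e), inpos(e,c), inpos(e,e), near(a), near(c), near(d), on(b), on(d)}
3. bind(e)  →  {inpos(b,b), inpos(b,d), inpos(c,d), inpos(d,a), inpos(d,d), inpos(d,e), inpos(e,c), near(a), near(c), near(d), near(e), on(b), on(d), on(e)}
4. swap(d,e)  →  {inpos(b,b), inpos(b,d), inpos(c,d), inpos(d,a), inpos(d,d), inpos(e,c), inpos(e,d), inpos(e,e), near(a), near(c), near(d), near(e), on(b), on(d), on(e)}
optimal plan length = 4; 4 > 3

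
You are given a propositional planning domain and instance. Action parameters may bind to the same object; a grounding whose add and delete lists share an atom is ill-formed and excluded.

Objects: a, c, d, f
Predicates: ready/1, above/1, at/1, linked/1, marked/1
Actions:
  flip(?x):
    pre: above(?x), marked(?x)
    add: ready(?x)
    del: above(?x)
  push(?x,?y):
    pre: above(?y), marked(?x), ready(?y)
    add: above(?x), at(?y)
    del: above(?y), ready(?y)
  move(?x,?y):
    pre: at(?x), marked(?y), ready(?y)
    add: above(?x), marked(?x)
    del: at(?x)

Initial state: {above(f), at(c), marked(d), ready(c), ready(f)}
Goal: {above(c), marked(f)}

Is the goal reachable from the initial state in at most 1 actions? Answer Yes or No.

No

1. push(d,f)  →  {above(d), at(c), at(f), marked(d), ready(c)}
2. flip(d)  →  {at(c), at(f), marked(d), ready(c), ready(d)}
3. move(c,d)  →  {above(c), at(f), marked(c), marked(d), ready(c), ready(d)}
4. move(f,c)  →  {above(c), above(f), marked(c), marked(d), marked(f), ready(c), ready(d)}
optimal plan length = 4; 4 > 1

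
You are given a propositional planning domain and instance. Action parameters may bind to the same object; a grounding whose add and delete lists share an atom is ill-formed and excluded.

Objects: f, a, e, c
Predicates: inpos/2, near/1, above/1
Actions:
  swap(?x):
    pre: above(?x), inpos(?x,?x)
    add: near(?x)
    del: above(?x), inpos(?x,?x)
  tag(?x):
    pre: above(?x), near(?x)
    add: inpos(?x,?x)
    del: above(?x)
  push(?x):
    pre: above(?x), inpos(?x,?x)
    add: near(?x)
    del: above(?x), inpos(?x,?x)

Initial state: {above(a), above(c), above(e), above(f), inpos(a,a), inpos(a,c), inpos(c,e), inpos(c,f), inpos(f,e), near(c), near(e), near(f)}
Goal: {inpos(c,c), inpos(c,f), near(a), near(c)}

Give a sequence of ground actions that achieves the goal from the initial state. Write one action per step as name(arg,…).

swap(a); tag(c)

1. swap(a)  →  {above(c), above(e), above(f), inpos(a,c), inpos(c,e), inpos(c,f), inpos(f,e), near(a), near(c), near(e), near(f)}
2. tag(c)  →  {above(e), above(f), inpos(a,c), inpos(c,c), inpos(c,e), inpos(c,f), inpos(f,e), near(a), near(c), near(e), near(f)}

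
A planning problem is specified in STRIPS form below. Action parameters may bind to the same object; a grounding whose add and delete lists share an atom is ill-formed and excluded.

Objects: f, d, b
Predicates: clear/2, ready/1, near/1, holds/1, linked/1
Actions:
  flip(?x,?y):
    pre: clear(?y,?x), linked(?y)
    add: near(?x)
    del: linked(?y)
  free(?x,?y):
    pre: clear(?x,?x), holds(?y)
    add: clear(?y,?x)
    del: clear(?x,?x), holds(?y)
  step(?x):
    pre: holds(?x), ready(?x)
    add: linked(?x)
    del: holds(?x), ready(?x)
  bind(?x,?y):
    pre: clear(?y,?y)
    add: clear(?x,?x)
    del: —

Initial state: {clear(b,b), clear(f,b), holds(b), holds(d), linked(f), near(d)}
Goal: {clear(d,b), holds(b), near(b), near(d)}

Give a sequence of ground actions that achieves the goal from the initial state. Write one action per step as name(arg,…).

flip(b,f); free(b,d)

1. flip(b,f)  →  {clear(b,b), clear(f,b), holds(b), holds(d), near(b), near(d)}
2. free(b,d)  →  {clear(d,b), clear(f,b), holds(b), near(b), near(d)}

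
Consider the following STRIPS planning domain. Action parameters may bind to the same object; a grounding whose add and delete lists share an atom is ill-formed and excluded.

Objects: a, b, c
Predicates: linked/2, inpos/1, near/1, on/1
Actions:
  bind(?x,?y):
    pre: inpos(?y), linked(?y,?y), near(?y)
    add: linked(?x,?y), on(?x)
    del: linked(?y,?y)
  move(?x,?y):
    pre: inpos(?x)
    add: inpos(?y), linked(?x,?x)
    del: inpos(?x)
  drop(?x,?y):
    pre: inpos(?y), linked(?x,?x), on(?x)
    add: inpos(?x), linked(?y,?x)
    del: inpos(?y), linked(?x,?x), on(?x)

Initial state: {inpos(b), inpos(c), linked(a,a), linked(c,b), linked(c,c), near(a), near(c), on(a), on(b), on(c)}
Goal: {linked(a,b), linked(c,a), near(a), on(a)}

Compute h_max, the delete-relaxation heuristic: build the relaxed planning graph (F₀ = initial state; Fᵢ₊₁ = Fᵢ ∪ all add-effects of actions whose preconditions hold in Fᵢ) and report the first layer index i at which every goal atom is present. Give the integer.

2

F0 = init (10 atoms)
F1 = F0 ∪ {inpos(a), linked(a,c), linked(b,a), linked(b,b), linked(b,c), linked(c,a)}  (16 atoms)
F2 = F1 ∪ {linked(a,b)}  (17 atoms)
goal ⊆ F2  ⇒  h_max = 2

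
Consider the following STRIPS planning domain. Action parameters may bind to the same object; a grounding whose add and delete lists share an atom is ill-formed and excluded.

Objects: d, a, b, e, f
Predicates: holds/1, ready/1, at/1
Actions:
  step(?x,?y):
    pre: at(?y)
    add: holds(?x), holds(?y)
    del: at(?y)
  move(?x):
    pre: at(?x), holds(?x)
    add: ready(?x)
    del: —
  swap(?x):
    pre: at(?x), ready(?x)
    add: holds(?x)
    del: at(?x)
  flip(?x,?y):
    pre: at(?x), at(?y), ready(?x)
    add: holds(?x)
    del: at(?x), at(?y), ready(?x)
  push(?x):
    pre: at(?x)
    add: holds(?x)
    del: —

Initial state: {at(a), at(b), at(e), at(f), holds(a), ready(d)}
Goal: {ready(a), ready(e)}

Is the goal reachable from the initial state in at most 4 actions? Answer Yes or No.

Yes

1. step(e,b)  →  {at(a), at(e), at(f), holds(a), holds(b), holds(e), ready(d)}
2. move(a)  →  {at(a), at(e), at(f), holds(a), holds(b), holds(e), ready(a), ready(d)}
3. move(e)  →  {at(a), at(e), at(f), holds(a), holds(b), holds(e), ready(a), ready(d), ready(e)}
optimal plan length = 3; 3 ≤ 4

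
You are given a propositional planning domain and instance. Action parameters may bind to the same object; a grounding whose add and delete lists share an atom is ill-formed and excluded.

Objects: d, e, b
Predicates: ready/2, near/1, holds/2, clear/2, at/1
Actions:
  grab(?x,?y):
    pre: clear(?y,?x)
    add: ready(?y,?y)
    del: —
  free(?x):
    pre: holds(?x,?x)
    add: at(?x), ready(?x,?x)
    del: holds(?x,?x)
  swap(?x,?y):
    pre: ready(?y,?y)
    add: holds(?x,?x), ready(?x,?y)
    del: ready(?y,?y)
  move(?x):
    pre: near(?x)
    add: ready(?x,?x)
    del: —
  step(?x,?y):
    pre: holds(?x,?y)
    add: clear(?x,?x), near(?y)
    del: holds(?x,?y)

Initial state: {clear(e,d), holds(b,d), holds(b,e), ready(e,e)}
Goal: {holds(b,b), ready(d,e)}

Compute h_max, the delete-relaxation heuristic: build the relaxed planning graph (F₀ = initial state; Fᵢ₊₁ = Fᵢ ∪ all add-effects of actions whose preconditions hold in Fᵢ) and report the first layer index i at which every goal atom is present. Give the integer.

F0 = init (4 atoms)
F1 = F0 ∪ {clear(b,b), holds(b,b), holds(d,d), near(d), near(e), ready(b,e), ready(d,e)}  (11 atoms)
goal ⊆ F1  ⇒  h_max = 1

1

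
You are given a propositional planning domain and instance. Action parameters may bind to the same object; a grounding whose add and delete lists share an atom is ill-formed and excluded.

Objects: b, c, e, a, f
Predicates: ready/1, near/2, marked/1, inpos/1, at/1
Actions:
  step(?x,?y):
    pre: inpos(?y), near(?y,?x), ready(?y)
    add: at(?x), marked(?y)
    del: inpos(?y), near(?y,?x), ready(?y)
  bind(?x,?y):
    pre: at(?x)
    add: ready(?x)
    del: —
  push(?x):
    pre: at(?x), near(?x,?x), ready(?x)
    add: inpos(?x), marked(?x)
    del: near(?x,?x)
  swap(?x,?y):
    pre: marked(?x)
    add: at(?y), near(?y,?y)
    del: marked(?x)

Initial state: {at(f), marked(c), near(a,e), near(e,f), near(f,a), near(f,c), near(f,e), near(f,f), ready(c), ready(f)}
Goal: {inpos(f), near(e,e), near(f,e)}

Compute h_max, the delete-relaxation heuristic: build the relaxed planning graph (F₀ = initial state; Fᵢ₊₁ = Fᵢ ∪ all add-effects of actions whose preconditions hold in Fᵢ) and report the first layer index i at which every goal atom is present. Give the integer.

F0 = init (10 atoms)
F1 = F0 ∪ {at(a), at(b), at(c), at(e), inpos(f), marked(f), near(a,a), near(b,b), near(c,c), near(e,e)}  (20 atoms)
goal ⊆ F1  ⇒  h_max = 1

1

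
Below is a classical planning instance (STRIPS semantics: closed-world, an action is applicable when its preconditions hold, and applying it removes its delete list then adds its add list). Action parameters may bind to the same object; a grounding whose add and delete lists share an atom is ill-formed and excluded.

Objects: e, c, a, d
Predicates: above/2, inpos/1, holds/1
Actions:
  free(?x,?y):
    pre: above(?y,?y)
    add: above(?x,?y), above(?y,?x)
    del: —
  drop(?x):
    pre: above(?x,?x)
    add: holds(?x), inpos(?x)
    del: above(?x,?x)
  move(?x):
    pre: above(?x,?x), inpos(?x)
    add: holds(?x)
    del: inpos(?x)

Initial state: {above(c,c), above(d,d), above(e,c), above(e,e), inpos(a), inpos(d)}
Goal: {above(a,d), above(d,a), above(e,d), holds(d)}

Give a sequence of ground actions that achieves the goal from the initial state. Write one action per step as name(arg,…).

1. free(e,d)  →  {above(c,c), above(d,d), above(d,e), above(e,c), above(e,d), above(e,e), inpos(a), inpos(d)}
2. free(a,d)  →  {above(a,d), above(c,c), above(d,a), above(d,d), above(d,e), above(e,c), above(e,d), above(e,e), inpos(a), inpos(d)}
3. drop(d)  →  {above(a,d), above(c,c), above(d,a), above(d,e), above(e,c), above(e,d), above(e,e), holds(d), inpos(a), inpos(d)}

free(e,d); free(a,d); drop(d)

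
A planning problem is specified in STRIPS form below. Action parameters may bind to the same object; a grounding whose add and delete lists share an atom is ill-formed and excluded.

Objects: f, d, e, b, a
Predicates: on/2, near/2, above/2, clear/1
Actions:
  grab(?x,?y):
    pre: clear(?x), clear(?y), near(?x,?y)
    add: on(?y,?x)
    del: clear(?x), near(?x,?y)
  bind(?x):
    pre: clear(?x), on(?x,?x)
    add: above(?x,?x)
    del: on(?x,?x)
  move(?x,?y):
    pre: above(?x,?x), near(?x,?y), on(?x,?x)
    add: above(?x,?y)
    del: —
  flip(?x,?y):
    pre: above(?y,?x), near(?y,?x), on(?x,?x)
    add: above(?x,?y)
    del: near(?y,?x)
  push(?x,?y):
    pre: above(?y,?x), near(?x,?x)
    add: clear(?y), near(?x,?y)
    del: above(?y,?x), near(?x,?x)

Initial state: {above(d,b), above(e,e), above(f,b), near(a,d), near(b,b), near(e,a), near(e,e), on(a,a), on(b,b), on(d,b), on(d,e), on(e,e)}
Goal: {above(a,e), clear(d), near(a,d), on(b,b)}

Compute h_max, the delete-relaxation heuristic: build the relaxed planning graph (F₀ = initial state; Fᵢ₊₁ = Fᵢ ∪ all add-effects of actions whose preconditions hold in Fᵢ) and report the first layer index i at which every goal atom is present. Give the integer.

F0 = init (12 atoms)
F1 = F0 ∪ {above(e,a), clear(d), clear(f), near(b,d), near(b,f)}  (17 atoms)
F2 = F1 ∪ {above(a,e)}  (18 atoms)
goal ⊆ F2  ⇒  h_max = 2

2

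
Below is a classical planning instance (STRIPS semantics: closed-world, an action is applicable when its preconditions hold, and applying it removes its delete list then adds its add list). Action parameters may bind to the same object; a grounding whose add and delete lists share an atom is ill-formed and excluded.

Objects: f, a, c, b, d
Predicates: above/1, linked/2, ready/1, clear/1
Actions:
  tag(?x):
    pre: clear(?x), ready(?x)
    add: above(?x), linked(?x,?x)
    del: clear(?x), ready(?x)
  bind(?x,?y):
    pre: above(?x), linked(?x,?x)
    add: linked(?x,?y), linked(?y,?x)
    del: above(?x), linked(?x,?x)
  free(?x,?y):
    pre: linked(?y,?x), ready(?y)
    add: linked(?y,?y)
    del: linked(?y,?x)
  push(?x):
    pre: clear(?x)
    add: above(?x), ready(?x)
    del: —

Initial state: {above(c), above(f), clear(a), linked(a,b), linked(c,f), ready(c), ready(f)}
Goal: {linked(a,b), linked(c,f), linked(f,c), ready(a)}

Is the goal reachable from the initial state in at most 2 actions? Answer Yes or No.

1. free(f,c)  →  {above(c), above(f), clear(a), linked(a,b), linked(c,c), ready(c), ready(f)}
2. bind(c,f)  →  {above(f), clear(a), linked(a,b), linked(c,f), linked(f,c), ready(c), ready(f)}
3. push(a)  →  {above(a), above(f), clear(a), linked(a,b), linked(c,f), linked(f,c), ready(a), ready(c), ready(f)}
optimal plan length = 3; 3 > 2

No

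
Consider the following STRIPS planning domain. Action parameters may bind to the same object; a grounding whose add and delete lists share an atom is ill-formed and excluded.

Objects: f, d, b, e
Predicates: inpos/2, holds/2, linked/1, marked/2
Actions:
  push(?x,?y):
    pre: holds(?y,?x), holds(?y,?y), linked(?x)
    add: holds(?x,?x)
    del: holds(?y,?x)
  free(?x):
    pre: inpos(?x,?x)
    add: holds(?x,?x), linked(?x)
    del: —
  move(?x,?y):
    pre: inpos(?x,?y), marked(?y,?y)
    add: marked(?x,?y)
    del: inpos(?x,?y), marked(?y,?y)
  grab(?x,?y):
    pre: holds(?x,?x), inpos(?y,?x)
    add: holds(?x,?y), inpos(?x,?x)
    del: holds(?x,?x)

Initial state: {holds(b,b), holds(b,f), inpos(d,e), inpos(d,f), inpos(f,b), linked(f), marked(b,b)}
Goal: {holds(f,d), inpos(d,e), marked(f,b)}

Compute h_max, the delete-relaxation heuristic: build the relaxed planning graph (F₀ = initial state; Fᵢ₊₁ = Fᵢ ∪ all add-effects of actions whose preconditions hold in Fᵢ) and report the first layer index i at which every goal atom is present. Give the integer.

F0 = init (7 atoms)
F1 = F0 ∪ {holds(f,f), inpos(b,b), marked(f,b)}  (10 atoms)
F2 = F1 ∪ {holds(f,d), inpos(f,f), linked(b)}  (13 atoms)
goal ⊆ F2  ⇒  h_max = 2

2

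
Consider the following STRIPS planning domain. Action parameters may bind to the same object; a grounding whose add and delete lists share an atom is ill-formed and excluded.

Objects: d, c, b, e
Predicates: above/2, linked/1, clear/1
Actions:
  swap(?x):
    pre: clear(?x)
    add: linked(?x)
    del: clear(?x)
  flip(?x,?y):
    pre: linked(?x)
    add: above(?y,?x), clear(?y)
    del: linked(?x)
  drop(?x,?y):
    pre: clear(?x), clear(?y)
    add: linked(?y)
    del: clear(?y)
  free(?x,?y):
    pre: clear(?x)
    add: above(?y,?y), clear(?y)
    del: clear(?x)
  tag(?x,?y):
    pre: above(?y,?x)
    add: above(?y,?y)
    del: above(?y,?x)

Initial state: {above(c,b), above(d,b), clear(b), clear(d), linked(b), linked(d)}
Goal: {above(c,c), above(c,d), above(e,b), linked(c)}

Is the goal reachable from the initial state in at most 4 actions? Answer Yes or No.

1. flip(d,c)  →  {above(c,b), above(c,d), above(d,b), clear(b), clear(c), clear(d), linked(b)}
2. swap(c)  →  {above(c,b), above(c,d), above(d,b), clear(b), clear(d), linked(b), linked(c)}
3. flip(b,e)  →  {above(c,b), above(c,d), above(d,b), above(e,b), clear(b), clear(d), clear(e), linked(c)}
4. free(d,c)  →  {above(c,b), above(c,c), above(c,d), above(d,b), above(e,b), clear(b), clear(c), clear(e), linked(c)}
optimal plan length = 4; 4 ≤ 4

Yes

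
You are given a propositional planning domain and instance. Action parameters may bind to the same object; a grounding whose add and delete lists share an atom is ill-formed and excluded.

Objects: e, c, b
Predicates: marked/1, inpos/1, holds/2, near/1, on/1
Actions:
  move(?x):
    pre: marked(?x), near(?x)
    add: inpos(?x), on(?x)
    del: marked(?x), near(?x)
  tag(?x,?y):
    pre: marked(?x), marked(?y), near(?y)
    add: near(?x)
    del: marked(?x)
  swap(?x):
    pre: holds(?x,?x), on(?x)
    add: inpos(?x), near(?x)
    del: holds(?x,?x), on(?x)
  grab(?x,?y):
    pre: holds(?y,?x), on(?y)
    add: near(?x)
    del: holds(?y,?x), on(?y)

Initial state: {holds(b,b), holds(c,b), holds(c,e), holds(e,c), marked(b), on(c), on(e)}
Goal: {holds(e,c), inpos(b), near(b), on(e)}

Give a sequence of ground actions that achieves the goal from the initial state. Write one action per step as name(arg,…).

1. grab(b,c)  →  {holds(b,b), holds(c,e), holds(e,c), marked(b), near(b), on(e)}
2. move(b)  →  {holds(b,b), holds(c,e), holds(e,c), inpos(b), on(b), on(e)}
3. swap(b)  →  {holds(c,e), holds(e,c), inpos(b), near(b), on(e)}

grab(b,c); move(b); swap(b)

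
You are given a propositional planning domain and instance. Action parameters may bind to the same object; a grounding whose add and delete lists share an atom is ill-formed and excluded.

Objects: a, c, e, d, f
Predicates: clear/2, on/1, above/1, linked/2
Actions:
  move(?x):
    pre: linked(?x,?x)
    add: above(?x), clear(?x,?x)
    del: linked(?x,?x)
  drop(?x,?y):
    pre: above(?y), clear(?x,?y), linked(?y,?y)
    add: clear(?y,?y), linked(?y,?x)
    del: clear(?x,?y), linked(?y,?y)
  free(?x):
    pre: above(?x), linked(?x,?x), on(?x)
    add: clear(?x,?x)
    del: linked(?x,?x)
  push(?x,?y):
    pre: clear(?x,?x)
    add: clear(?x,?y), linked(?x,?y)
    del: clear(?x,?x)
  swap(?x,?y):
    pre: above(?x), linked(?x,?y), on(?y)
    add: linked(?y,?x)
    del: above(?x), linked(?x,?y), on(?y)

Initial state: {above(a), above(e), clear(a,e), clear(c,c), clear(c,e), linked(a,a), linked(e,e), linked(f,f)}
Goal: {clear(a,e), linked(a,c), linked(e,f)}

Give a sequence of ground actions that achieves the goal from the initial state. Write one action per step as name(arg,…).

move(a); move(e); push(a,c); push(e,f)

1. move(a)  →  {above(a), above(e), clear(a,a), clear(a,e), clear(c,c), clear(c,e), linked(e,e), linked(f,f)}
2. move(e)  →  {above(a), above(e), clear(a,a), clear(a,e), clear(c,c), clear(c,e), clear(e,e), linked(f,f)}
3. push(a,c)  →  {above(a), above(e), clear(a,c), clear(a,e), clear(c,c), clear(c,e), clear(e,e), linked(a,c), linked(f,f)}
4. push(e,f)  →  {above(a), above(e), clear(a,c), clear(a,e), clear(c,c), clear(c,e), clear(e,f), linked(a,c), linked(e,f), linked(f,f)}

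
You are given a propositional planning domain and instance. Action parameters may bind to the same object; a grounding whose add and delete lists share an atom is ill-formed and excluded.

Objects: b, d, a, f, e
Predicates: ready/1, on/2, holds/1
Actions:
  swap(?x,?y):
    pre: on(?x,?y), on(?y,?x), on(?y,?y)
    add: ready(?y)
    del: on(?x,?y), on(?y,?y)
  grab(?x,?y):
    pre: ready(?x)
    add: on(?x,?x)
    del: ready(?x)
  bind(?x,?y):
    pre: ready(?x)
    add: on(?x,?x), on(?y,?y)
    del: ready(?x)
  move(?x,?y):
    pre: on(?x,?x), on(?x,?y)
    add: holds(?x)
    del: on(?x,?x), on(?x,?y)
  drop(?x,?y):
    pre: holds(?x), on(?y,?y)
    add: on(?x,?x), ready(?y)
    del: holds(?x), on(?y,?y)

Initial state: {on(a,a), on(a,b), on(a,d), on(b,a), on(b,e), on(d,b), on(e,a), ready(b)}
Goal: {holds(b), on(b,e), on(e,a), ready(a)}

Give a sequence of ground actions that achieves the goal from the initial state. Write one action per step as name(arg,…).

1. swap(b,a)  →  {on(a,b), on(a,d), on(b,e), on(d,b), on(e,a), ready(a), ready(b)}
2. grab(b,b)  →  {on(a,b), on(a,d), on(b,b), on(b,e), on(d,b), on(e,a), ready(a)}
3. move(b,b)  →  {holds(b), on(a,b), on(a,d), on(b,e), on(d,b), on(e,a), ready(a)}

swap(b,a); grab(b,b); move(b,b)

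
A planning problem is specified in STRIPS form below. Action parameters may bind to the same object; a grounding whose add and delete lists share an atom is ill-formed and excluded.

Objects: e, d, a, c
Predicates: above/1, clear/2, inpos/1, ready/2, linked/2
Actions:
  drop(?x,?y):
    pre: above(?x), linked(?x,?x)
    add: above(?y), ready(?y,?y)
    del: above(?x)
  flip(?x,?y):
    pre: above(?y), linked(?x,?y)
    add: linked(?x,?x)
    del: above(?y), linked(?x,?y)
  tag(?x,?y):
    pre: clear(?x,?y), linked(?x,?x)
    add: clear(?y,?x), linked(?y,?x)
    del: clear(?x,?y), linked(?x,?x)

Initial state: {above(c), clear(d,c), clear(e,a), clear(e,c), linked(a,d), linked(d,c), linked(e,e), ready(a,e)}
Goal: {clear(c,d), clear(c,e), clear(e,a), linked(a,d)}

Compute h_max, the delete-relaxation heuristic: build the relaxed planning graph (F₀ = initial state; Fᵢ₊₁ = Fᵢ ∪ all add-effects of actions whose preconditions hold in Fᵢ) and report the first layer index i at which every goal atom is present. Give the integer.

F0 = init (8 atoms)
F1 = F0 ∪ {clear(a,e), clear(c,e), linked(a,e), linked(c,e), linked(d,d)}  (13 atoms)
F2 = F1 ∪ {clear(c,d), linked(c,d)}  (15 atoms)
goal ⊆ F2  ⇒  h_max = 2

2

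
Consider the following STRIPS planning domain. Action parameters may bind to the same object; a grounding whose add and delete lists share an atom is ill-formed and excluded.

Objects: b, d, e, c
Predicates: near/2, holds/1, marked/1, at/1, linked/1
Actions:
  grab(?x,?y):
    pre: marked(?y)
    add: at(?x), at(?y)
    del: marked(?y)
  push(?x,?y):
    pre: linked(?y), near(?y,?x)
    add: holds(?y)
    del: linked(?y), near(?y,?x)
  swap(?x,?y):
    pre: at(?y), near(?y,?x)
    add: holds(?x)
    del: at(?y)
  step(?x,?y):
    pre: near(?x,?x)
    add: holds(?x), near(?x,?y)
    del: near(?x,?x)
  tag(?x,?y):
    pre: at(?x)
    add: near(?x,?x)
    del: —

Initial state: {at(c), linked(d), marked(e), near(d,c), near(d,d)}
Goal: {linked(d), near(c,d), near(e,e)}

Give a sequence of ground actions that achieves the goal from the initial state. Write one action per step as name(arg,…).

1. grab(b,e)  →  {at(b), at(c), at(e), linked(d), near(d,c), near(d,d)}
2. tag(e,b)  →  {at(b), at(c), at(e), linked(d), near(d,c), near(d,d), near(e,e)}
3. tag(c,b)  →  {at(b), at(c), at(e), linked(d), near(c,c), near(d,c), near(d,d), near(e,e)}
4. step(c,d)  →  {at(b), at(c), at(e), holds(c), linked(d), near(c,d), near(d,c), near(d,d), near(e,e)}

grab(b,e); tag(e,b); tag(c,b); step(c,d)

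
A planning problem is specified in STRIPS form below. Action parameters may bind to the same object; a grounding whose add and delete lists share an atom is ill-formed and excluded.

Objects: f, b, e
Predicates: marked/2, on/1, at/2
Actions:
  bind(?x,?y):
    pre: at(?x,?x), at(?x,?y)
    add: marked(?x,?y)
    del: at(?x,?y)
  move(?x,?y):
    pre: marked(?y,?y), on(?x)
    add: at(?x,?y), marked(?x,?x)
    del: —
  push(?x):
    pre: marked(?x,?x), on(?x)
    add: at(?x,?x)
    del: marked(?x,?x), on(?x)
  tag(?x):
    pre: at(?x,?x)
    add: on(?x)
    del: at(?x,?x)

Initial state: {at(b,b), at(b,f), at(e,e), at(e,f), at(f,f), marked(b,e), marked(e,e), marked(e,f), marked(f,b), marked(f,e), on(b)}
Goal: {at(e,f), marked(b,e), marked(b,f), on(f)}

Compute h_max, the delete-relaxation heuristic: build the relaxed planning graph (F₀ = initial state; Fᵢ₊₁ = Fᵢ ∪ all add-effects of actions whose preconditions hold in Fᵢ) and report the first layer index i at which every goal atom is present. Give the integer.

1

F0 = init (11 atoms)
F1 = F0 ∪ {at(b,e), marked(b,b), marked(b,f), marked(f,f), on(e), on(f)}  (17 atoms)
goal ⊆ F1  ⇒  h_max = 1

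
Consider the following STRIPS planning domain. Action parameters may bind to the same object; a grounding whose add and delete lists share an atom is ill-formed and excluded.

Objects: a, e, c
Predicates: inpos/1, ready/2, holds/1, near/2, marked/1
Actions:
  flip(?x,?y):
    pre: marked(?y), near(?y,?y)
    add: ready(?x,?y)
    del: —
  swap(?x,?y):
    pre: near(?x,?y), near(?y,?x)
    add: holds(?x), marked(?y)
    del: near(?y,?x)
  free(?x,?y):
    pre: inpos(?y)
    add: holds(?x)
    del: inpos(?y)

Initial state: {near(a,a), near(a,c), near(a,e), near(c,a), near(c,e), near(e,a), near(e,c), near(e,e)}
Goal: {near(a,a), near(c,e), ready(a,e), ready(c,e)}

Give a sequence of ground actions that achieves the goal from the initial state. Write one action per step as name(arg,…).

swap(a,e); flip(a,e); flip(c,e)

1. swap(a,e)  →  {holds(a), marked(e), near(a,a), near(a,c), near(a,e), near(c,a), near(c,e), near(e,c), near(e,e)}
2. flip(a,e)  →  {holds(a), marked(e), near(a,a), near(a,c), near(a,e), near(c,a), near(c,e), near(e,c), near(e,e), ready(a,e)}
3. flip(c,e)  →  {holds(a), marked(e), near(a,a), near(a,c), near(a,e), near(c,a), near(c,e), near(e,c), near(e,e), ready(a,e), ready(c,e)}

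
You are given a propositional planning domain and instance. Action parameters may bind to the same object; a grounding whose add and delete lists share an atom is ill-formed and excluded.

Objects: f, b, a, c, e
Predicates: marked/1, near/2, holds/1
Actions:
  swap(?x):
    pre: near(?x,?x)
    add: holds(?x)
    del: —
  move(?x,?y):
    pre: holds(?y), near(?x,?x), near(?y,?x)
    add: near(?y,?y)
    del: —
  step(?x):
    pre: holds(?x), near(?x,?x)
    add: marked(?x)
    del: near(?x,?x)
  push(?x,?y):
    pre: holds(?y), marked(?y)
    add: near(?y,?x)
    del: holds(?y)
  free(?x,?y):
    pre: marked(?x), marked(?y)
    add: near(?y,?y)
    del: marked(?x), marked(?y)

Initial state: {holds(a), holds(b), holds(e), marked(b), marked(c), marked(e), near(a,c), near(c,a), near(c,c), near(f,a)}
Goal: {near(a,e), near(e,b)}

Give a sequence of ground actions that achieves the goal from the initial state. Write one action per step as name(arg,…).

move(c,a); step(a); push(b,e); push(e,a)

1. move(c,a)  →  {holds(a), holds(b), holds(e), marked(b), marked(c), marked(e), near(a,a), near(a,c), near(c,a), near(c,c), near(f,a)}
2. step(a)  →  {holds(a), holds(b), holds(e), marked(a), marked(b), marked(c), marked(e), near(a,c), near(c,a), near(c,c), near(f,a)}
3. push(b,e)  →  {holds(a), holds(b), marked(a), marked(b), marked(c), marked(e), near(a,c), near(c,a), near(c,c), near(e,b), near(f,a)}
4. push(e,a)  →  {holds(b), marked(a), marked(b), marked(c), marked(e), near(a,c), near(a,e), near(c,a), near(c,c), near(e,b), near(f,a)}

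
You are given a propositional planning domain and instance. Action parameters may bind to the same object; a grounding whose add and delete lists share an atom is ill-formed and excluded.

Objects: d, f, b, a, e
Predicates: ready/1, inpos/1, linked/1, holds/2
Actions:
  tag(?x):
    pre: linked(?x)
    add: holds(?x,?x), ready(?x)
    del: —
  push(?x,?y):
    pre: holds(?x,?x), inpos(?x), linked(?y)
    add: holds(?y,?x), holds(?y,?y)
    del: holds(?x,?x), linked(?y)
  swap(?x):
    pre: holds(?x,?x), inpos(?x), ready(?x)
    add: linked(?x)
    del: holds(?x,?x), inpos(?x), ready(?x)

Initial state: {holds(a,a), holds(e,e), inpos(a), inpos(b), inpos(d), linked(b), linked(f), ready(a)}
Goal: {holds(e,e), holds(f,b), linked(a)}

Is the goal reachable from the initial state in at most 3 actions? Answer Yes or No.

1. tag(b)  →  {holds(a,a), holds(b,b), holds(e,e), inpos(a), inpos(b), inpos(d), linked(b), linked(f), ready(a), ready(b)}
2. push(b,f)  →  {holds(a,a), holds(e,e), holds(f,b), holds(f,f), inpos(a), inpos(b), inpos(d), linked(b), ready(a), ready(b)}
3. swap(a)  →  {holds(e,e), holds(f,b), holds(f,f), inpos(b), inpos(d), linked(a), linked(b), ready(b)}
optimal plan length = 3; 3 ≤ 3

Yes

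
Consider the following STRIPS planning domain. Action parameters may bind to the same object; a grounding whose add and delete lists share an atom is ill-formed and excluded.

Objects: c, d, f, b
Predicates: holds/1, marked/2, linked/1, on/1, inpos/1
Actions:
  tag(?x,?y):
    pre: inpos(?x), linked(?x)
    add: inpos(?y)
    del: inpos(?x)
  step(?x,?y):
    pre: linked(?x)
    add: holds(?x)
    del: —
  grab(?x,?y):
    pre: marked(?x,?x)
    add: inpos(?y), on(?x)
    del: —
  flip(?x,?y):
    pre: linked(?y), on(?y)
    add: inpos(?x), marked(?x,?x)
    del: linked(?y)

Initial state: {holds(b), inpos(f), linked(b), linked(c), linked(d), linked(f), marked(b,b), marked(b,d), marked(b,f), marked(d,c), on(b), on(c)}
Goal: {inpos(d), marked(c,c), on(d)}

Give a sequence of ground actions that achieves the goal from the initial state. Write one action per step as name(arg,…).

flip(c,c); flip(d,b); grab(d,c)

1. flip(c,c)  →  {holds(b), inpos(c), inpos(f), linked(b), linked(d), linked(f), marked(b,b), marked(b,d), marked(b,f), marked(c,c), marked(d,c), on(b), on(c)}
2. flip(d,b)  →  {holds(b), inpos(c), inpos(d), inpos(f), linked(d), linked(f), marked(b,b), marked(b,d), marked(b,f), marked(c,c), marked(d,c), marked(d,d), on(b), on(c)}
3. grab(d,c)  →  {holds(b), inpos(c), inpos(d), inpos(f), linked(d), linked(f), marked(b,b), marked(b,d), marked(b,f), marked(c,c), marked(d,c), marked(d,d), on(b), on(c), on(d)}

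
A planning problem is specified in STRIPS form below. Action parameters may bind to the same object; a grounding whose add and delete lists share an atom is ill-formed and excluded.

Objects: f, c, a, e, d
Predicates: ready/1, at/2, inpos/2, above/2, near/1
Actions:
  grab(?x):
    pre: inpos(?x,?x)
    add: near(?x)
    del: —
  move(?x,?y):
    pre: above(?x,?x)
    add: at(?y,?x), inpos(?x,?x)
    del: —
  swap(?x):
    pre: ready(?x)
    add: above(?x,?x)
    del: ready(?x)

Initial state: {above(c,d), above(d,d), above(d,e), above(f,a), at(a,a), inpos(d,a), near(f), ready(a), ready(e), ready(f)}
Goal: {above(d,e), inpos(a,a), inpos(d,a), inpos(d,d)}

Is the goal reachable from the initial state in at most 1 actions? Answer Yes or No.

No

1. move(d,f)  →  {above(c,d), above(d,d), above(d,e), above(f,a), at(a,a), at(f,d), inpos(d,a), inpos(d,d), near(f), ready(a), ready(e), ready(f)}
2. swap(a)  →  {above(a,a), above(c,d), above(d,d), above(d,e), above(f,a), at(a,a), at(f,d), inpos(d,a), inpos(d,d), near(f), ready(e), ready(f)}
3. move(a,f)  →  {above(a,a), above(c,d), above(d,d), above(d,e), above(f,a), at(a,a), at(f,a), at(f,d), inpos(a,a), inpos(d,a), inpos(d,d), near(f), ready(e), ready(f)}
optimal plan length = 3; 3 > 1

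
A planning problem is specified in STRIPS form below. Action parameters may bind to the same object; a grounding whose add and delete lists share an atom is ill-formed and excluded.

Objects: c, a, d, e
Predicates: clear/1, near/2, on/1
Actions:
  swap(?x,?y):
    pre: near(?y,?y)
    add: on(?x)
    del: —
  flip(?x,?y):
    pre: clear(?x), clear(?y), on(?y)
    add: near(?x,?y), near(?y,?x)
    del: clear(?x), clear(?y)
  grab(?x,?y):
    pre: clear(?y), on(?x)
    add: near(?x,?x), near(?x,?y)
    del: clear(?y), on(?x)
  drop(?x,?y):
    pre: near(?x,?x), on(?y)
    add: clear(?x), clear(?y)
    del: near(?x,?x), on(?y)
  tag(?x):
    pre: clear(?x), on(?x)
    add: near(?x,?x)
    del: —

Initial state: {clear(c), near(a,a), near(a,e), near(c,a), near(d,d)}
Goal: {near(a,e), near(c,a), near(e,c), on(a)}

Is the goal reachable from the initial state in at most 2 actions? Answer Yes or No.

No

1. swap(a,a)  →  {clear(c), near(a,a), near(a,e), near(c,a), near(d,d), on(a)}
2. swap(e,a)  →  {clear(c), near(a,a), near(a,e), near(c,a), near(d,d), on(a), on(e)}
3. grab(e,c)  →  {near(a,a), near(a,e), near(c,a), near(d,d), near(e,c), near(e,e), on(a)}
optimal plan length = 3; 3 > 2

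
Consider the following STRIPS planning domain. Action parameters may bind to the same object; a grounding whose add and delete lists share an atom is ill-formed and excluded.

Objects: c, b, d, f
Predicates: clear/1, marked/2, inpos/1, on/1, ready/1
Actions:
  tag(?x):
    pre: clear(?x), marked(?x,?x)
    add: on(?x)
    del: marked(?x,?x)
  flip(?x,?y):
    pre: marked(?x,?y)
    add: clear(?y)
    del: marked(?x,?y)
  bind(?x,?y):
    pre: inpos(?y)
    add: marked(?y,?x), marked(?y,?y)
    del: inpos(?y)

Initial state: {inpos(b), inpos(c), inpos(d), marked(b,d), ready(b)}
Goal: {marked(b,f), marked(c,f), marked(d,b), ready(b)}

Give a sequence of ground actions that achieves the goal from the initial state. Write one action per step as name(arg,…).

bind(b,d); bind(f,c); bind(f,b)

1. bind(b,d)  →  {inpos(b), inpos(c), marked(b,d), marked(d,b), marked(d,d), ready(b)}
2. bind(f,c)  →  {inpos(b), marked(b,d), marked(c,c), marked(c,f), marked(d,b), marked(d,d), ready(b)}
3. bind(f,b)  →  {marked(b,b), marked(b,d), marked(b,f), marked(c,c), marked(c,f), marked(d,b), marked(d,d), ready(b)}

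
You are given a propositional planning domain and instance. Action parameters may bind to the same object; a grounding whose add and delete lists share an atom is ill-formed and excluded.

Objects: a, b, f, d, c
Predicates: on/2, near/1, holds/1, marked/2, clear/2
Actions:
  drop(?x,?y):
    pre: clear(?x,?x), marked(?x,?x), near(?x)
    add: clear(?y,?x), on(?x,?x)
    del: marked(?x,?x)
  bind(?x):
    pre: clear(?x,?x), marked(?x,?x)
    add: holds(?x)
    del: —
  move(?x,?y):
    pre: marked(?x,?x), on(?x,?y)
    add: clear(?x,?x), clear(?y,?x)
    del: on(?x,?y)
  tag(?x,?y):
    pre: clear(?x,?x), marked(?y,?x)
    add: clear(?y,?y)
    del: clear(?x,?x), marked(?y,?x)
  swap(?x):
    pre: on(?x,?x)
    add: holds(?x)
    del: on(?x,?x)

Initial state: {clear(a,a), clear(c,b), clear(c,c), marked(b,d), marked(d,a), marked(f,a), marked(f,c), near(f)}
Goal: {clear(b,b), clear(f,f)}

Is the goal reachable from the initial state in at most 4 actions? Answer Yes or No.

1. tag(a,d)  →  {clear(c,b), clear(c,c), clear(d,d), marked(b,d), marked(f,a), marked(f,c), near(f)}
2. tag(d,b)  →  {clear(b,b), clear(c,b), clear(c,c), marked(f,a), marked(f,c), near(f)}
3. tag(c,f)  →  {clear(b,b), clear(c,b), clear(f,f), marked(f,a), near(f)}
optimal plan length = 3; 3 ≤ 4

Yes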